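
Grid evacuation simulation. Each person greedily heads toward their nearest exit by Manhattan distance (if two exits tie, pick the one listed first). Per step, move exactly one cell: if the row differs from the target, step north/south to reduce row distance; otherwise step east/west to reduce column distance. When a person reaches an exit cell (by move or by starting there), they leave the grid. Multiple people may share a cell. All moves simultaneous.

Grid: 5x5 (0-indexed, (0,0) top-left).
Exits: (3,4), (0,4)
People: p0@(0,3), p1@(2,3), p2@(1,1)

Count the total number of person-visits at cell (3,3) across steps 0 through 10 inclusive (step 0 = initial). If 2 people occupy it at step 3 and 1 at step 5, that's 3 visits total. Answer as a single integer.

Step 0: p0@(0,3) p1@(2,3) p2@(1,1) -> at (3,3): 0 [-], cum=0
Step 1: p0@ESC p1@(3,3) p2@(0,1) -> at (3,3): 1 [p1], cum=1
Step 2: p0@ESC p1@ESC p2@(0,2) -> at (3,3): 0 [-], cum=1
Step 3: p0@ESC p1@ESC p2@(0,3) -> at (3,3): 0 [-], cum=1
Step 4: p0@ESC p1@ESC p2@ESC -> at (3,3): 0 [-], cum=1
Total visits = 1

Answer: 1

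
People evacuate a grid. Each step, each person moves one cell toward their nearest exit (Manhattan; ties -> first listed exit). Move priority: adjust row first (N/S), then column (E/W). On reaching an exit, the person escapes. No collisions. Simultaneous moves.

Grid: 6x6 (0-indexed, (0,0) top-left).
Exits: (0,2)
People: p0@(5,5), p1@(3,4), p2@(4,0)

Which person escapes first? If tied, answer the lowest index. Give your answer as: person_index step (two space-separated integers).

Answer: 1 5

Derivation:
Step 1: p0:(5,5)->(4,5) | p1:(3,4)->(2,4) | p2:(4,0)->(3,0)
Step 2: p0:(4,5)->(3,5) | p1:(2,4)->(1,4) | p2:(3,0)->(2,0)
Step 3: p0:(3,5)->(2,5) | p1:(1,4)->(0,4) | p2:(2,0)->(1,0)
Step 4: p0:(2,5)->(1,5) | p1:(0,4)->(0,3) | p2:(1,0)->(0,0)
Step 5: p0:(1,5)->(0,5) | p1:(0,3)->(0,2)->EXIT | p2:(0,0)->(0,1)
Step 6: p0:(0,5)->(0,4) | p1:escaped | p2:(0,1)->(0,2)->EXIT
Step 7: p0:(0,4)->(0,3) | p1:escaped | p2:escaped
Step 8: p0:(0,3)->(0,2)->EXIT | p1:escaped | p2:escaped
Exit steps: [8, 5, 6]
First to escape: p1 at step 5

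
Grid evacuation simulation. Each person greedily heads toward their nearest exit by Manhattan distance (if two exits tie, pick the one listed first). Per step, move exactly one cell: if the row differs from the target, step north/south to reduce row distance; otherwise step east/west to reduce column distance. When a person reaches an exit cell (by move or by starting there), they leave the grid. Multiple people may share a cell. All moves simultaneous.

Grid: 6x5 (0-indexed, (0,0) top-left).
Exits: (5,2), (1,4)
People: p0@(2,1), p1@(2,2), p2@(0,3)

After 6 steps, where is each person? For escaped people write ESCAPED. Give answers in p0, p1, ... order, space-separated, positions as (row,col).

Step 1: p0:(2,1)->(3,1) | p1:(2,2)->(3,2) | p2:(0,3)->(1,3)
Step 2: p0:(3,1)->(4,1) | p1:(3,2)->(4,2) | p2:(1,3)->(1,4)->EXIT
Step 3: p0:(4,1)->(5,1) | p1:(4,2)->(5,2)->EXIT | p2:escaped
Step 4: p0:(5,1)->(5,2)->EXIT | p1:escaped | p2:escaped

ESCAPED ESCAPED ESCAPED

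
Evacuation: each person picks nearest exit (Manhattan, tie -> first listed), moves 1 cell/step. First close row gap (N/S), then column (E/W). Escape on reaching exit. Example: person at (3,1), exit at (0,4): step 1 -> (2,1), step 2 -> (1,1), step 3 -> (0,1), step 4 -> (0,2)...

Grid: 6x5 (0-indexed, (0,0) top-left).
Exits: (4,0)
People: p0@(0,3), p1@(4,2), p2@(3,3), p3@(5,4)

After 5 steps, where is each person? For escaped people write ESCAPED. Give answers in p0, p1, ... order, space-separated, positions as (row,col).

Step 1: p0:(0,3)->(1,3) | p1:(4,2)->(4,1) | p2:(3,3)->(4,3) | p3:(5,4)->(4,4)
Step 2: p0:(1,3)->(2,3) | p1:(4,1)->(4,0)->EXIT | p2:(4,3)->(4,2) | p3:(4,4)->(4,3)
Step 3: p0:(2,3)->(3,3) | p1:escaped | p2:(4,2)->(4,1) | p3:(4,3)->(4,2)
Step 4: p0:(3,3)->(4,3) | p1:escaped | p2:(4,1)->(4,0)->EXIT | p3:(4,2)->(4,1)
Step 5: p0:(4,3)->(4,2) | p1:escaped | p2:escaped | p3:(4,1)->(4,0)->EXIT

(4,2) ESCAPED ESCAPED ESCAPED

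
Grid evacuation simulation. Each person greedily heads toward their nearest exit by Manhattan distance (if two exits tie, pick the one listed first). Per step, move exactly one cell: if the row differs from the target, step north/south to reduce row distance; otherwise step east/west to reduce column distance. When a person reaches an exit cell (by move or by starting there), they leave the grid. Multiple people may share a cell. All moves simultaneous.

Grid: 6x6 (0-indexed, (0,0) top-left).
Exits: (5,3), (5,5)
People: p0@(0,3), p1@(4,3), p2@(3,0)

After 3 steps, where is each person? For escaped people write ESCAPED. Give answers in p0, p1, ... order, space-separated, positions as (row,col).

Step 1: p0:(0,3)->(1,3) | p1:(4,3)->(5,3)->EXIT | p2:(3,0)->(4,0)
Step 2: p0:(1,3)->(2,3) | p1:escaped | p2:(4,0)->(5,0)
Step 3: p0:(2,3)->(3,3) | p1:escaped | p2:(5,0)->(5,1)

(3,3) ESCAPED (5,1)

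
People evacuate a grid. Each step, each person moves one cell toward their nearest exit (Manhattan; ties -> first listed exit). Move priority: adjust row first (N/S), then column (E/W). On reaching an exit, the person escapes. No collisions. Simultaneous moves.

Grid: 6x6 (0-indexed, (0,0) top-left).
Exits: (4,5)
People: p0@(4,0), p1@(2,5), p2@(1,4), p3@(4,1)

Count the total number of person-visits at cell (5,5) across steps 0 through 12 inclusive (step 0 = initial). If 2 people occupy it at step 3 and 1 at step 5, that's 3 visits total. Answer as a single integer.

Step 0: p0@(4,0) p1@(2,5) p2@(1,4) p3@(4,1) -> at (5,5): 0 [-], cum=0
Step 1: p0@(4,1) p1@(3,5) p2@(2,4) p3@(4,2) -> at (5,5): 0 [-], cum=0
Step 2: p0@(4,2) p1@ESC p2@(3,4) p3@(4,3) -> at (5,5): 0 [-], cum=0
Step 3: p0@(4,3) p1@ESC p2@(4,4) p3@(4,4) -> at (5,5): 0 [-], cum=0
Step 4: p0@(4,4) p1@ESC p2@ESC p3@ESC -> at (5,5): 0 [-], cum=0
Step 5: p0@ESC p1@ESC p2@ESC p3@ESC -> at (5,5): 0 [-], cum=0
Total visits = 0

Answer: 0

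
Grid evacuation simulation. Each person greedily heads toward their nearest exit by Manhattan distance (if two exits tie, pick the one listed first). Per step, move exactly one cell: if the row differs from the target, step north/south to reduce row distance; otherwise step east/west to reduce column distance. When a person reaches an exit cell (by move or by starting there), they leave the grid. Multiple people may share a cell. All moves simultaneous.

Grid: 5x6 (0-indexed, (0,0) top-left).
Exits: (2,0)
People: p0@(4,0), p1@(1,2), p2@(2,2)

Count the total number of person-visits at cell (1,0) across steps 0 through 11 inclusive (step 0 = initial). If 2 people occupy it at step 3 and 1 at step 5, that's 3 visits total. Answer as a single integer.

Step 0: p0@(4,0) p1@(1,2) p2@(2,2) -> at (1,0): 0 [-], cum=0
Step 1: p0@(3,0) p1@(2,2) p2@(2,1) -> at (1,0): 0 [-], cum=0
Step 2: p0@ESC p1@(2,1) p2@ESC -> at (1,0): 0 [-], cum=0
Step 3: p0@ESC p1@ESC p2@ESC -> at (1,0): 0 [-], cum=0
Total visits = 0

Answer: 0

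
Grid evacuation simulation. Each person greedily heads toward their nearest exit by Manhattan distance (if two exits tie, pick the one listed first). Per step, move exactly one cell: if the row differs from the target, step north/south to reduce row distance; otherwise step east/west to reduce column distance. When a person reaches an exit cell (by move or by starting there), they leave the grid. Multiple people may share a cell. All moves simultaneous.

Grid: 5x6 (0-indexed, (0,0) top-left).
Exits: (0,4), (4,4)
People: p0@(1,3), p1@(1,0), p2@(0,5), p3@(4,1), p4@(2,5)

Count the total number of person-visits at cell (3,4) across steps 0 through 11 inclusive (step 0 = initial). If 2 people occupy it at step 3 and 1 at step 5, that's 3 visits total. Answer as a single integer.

Answer: 0

Derivation:
Step 0: p0@(1,3) p1@(1,0) p2@(0,5) p3@(4,1) p4@(2,5) -> at (3,4): 0 [-], cum=0
Step 1: p0@(0,3) p1@(0,0) p2@ESC p3@(4,2) p4@(1,5) -> at (3,4): 0 [-], cum=0
Step 2: p0@ESC p1@(0,1) p2@ESC p3@(4,3) p4@(0,5) -> at (3,4): 0 [-], cum=0
Step 3: p0@ESC p1@(0,2) p2@ESC p3@ESC p4@ESC -> at (3,4): 0 [-], cum=0
Step 4: p0@ESC p1@(0,3) p2@ESC p3@ESC p4@ESC -> at (3,4): 0 [-], cum=0
Step 5: p0@ESC p1@ESC p2@ESC p3@ESC p4@ESC -> at (3,4): 0 [-], cum=0
Total visits = 0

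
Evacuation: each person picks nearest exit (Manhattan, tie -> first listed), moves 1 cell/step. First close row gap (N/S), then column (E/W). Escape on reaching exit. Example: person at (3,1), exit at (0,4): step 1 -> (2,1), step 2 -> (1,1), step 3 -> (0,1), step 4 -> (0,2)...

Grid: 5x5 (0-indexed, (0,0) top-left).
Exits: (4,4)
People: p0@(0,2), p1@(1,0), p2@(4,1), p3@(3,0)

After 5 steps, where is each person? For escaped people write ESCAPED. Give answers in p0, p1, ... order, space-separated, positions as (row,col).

Step 1: p0:(0,2)->(1,2) | p1:(1,0)->(2,0) | p2:(4,1)->(4,2) | p3:(3,0)->(4,0)
Step 2: p0:(1,2)->(2,2) | p1:(2,0)->(3,0) | p2:(4,2)->(4,3) | p3:(4,0)->(4,1)
Step 3: p0:(2,2)->(3,2) | p1:(3,0)->(4,0) | p2:(4,3)->(4,4)->EXIT | p3:(4,1)->(4,2)
Step 4: p0:(3,2)->(4,2) | p1:(4,0)->(4,1) | p2:escaped | p3:(4,2)->(4,3)
Step 5: p0:(4,2)->(4,3) | p1:(4,1)->(4,2) | p2:escaped | p3:(4,3)->(4,4)->EXIT

(4,3) (4,2) ESCAPED ESCAPED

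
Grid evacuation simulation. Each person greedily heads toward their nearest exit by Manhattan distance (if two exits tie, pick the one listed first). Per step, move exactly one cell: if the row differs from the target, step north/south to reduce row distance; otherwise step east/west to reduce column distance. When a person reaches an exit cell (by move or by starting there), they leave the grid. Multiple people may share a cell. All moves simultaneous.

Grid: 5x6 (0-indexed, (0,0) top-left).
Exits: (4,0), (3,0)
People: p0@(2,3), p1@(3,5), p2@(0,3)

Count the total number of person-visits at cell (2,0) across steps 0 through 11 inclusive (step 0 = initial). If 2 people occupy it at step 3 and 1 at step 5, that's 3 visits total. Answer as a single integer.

Answer: 0

Derivation:
Step 0: p0@(2,3) p1@(3,5) p2@(0,3) -> at (2,0): 0 [-], cum=0
Step 1: p0@(3,3) p1@(3,4) p2@(1,3) -> at (2,0): 0 [-], cum=0
Step 2: p0@(3,2) p1@(3,3) p2@(2,3) -> at (2,0): 0 [-], cum=0
Step 3: p0@(3,1) p1@(3,2) p2@(3,3) -> at (2,0): 0 [-], cum=0
Step 4: p0@ESC p1@(3,1) p2@(3,2) -> at (2,0): 0 [-], cum=0
Step 5: p0@ESC p1@ESC p2@(3,1) -> at (2,0): 0 [-], cum=0
Step 6: p0@ESC p1@ESC p2@ESC -> at (2,0): 0 [-], cum=0
Total visits = 0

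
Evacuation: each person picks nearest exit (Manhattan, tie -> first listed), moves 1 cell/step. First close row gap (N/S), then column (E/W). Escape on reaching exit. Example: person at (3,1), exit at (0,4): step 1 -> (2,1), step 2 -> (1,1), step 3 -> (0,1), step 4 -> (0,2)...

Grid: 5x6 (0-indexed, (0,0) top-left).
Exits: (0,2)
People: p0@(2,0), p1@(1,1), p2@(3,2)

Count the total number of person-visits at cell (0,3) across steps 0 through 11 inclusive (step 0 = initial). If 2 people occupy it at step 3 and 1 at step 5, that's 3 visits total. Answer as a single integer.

Step 0: p0@(2,0) p1@(1,1) p2@(3,2) -> at (0,3): 0 [-], cum=0
Step 1: p0@(1,0) p1@(0,1) p2@(2,2) -> at (0,3): 0 [-], cum=0
Step 2: p0@(0,0) p1@ESC p2@(1,2) -> at (0,3): 0 [-], cum=0
Step 3: p0@(0,1) p1@ESC p2@ESC -> at (0,3): 0 [-], cum=0
Step 4: p0@ESC p1@ESC p2@ESC -> at (0,3): 0 [-], cum=0
Total visits = 0

Answer: 0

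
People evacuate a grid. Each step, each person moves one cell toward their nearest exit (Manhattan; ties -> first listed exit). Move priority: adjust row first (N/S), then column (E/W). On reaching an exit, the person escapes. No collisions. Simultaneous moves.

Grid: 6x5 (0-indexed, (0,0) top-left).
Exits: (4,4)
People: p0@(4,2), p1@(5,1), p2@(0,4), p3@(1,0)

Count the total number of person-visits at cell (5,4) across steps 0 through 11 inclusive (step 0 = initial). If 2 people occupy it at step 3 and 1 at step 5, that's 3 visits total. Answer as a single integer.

Answer: 0

Derivation:
Step 0: p0@(4,2) p1@(5,1) p2@(0,4) p3@(1,0) -> at (5,4): 0 [-], cum=0
Step 1: p0@(4,3) p1@(4,1) p2@(1,4) p3@(2,0) -> at (5,4): 0 [-], cum=0
Step 2: p0@ESC p1@(4,2) p2@(2,4) p3@(3,0) -> at (5,4): 0 [-], cum=0
Step 3: p0@ESC p1@(4,3) p2@(3,4) p3@(4,0) -> at (5,4): 0 [-], cum=0
Step 4: p0@ESC p1@ESC p2@ESC p3@(4,1) -> at (5,4): 0 [-], cum=0
Step 5: p0@ESC p1@ESC p2@ESC p3@(4,2) -> at (5,4): 0 [-], cum=0
Step 6: p0@ESC p1@ESC p2@ESC p3@(4,3) -> at (5,4): 0 [-], cum=0
Step 7: p0@ESC p1@ESC p2@ESC p3@ESC -> at (5,4): 0 [-], cum=0
Total visits = 0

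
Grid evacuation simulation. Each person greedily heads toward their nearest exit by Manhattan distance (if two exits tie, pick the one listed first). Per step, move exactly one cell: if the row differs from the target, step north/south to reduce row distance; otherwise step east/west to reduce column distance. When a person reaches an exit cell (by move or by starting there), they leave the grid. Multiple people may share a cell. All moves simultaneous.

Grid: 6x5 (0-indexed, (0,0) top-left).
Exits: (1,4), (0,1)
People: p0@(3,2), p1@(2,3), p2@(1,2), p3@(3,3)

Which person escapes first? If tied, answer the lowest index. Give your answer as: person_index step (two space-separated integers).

Answer: 1 2

Derivation:
Step 1: p0:(3,2)->(2,2) | p1:(2,3)->(1,3) | p2:(1,2)->(1,3) | p3:(3,3)->(2,3)
Step 2: p0:(2,2)->(1,2) | p1:(1,3)->(1,4)->EXIT | p2:(1,3)->(1,4)->EXIT | p3:(2,3)->(1,3)
Step 3: p0:(1,2)->(1,3) | p1:escaped | p2:escaped | p3:(1,3)->(1,4)->EXIT
Step 4: p0:(1,3)->(1,4)->EXIT | p1:escaped | p2:escaped | p3:escaped
Exit steps: [4, 2, 2, 3]
First to escape: p1 at step 2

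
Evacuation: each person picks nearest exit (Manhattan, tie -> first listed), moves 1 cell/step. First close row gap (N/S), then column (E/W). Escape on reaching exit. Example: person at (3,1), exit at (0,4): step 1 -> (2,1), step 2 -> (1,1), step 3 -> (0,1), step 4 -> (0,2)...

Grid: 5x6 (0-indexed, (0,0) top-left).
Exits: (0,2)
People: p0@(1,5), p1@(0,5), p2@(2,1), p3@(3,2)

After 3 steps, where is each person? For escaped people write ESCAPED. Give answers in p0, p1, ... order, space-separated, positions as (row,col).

Step 1: p0:(1,5)->(0,5) | p1:(0,5)->(0,4) | p2:(2,1)->(1,1) | p3:(3,2)->(2,2)
Step 2: p0:(0,5)->(0,4) | p1:(0,4)->(0,3) | p2:(1,1)->(0,1) | p3:(2,2)->(1,2)
Step 3: p0:(0,4)->(0,3) | p1:(0,3)->(0,2)->EXIT | p2:(0,1)->(0,2)->EXIT | p3:(1,2)->(0,2)->EXIT

(0,3) ESCAPED ESCAPED ESCAPED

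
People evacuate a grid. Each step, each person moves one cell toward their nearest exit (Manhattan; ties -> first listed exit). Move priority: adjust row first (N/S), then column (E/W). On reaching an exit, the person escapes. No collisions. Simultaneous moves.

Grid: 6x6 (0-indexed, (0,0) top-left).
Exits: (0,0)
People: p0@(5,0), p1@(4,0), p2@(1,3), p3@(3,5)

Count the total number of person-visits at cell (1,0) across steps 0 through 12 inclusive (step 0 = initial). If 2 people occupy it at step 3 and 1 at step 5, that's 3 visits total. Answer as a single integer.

Answer: 2

Derivation:
Step 0: p0@(5,0) p1@(4,0) p2@(1,3) p3@(3,5) -> at (1,0): 0 [-], cum=0
Step 1: p0@(4,0) p1@(3,0) p2@(0,3) p3@(2,5) -> at (1,0): 0 [-], cum=0
Step 2: p0@(3,0) p1@(2,0) p2@(0,2) p3@(1,5) -> at (1,0): 0 [-], cum=0
Step 3: p0@(2,0) p1@(1,0) p2@(0,1) p3@(0,5) -> at (1,0): 1 [p1], cum=1
Step 4: p0@(1,0) p1@ESC p2@ESC p3@(0,4) -> at (1,0): 1 [p0], cum=2
Step 5: p0@ESC p1@ESC p2@ESC p3@(0,3) -> at (1,0): 0 [-], cum=2
Step 6: p0@ESC p1@ESC p2@ESC p3@(0,2) -> at (1,0): 0 [-], cum=2
Step 7: p0@ESC p1@ESC p2@ESC p3@(0,1) -> at (1,0): 0 [-], cum=2
Step 8: p0@ESC p1@ESC p2@ESC p3@ESC -> at (1,0): 0 [-], cum=2
Total visits = 2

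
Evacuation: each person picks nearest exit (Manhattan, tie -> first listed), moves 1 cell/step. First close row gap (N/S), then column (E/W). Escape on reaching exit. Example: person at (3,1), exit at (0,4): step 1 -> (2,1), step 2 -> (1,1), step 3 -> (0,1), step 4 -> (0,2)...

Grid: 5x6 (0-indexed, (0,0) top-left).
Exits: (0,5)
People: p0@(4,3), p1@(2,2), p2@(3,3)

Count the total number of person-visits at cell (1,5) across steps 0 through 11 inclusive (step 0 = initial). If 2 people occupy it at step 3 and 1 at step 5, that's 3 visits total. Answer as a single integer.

Answer: 0

Derivation:
Step 0: p0@(4,3) p1@(2,2) p2@(3,3) -> at (1,5): 0 [-], cum=0
Step 1: p0@(3,3) p1@(1,2) p2@(2,3) -> at (1,5): 0 [-], cum=0
Step 2: p0@(2,3) p1@(0,2) p2@(1,3) -> at (1,5): 0 [-], cum=0
Step 3: p0@(1,3) p1@(0,3) p2@(0,3) -> at (1,5): 0 [-], cum=0
Step 4: p0@(0,3) p1@(0,4) p2@(0,4) -> at (1,5): 0 [-], cum=0
Step 5: p0@(0,4) p1@ESC p2@ESC -> at (1,5): 0 [-], cum=0
Step 6: p0@ESC p1@ESC p2@ESC -> at (1,5): 0 [-], cum=0
Total visits = 0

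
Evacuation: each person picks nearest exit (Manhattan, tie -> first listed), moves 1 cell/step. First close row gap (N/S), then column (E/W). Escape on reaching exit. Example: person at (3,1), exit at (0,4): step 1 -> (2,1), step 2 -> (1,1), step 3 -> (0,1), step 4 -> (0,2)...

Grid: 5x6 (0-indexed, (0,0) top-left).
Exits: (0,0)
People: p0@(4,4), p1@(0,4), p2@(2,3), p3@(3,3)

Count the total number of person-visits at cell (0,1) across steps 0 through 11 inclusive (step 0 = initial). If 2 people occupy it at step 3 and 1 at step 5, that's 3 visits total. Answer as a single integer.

Step 0: p0@(4,4) p1@(0,4) p2@(2,3) p3@(3,3) -> at (0,1): 0 [-], cum=0
Step 1: p0@(3,4) p1@(0,3) p2@(1,3) p3@(2,3) -> at (0,1): 0 [-], cum=0
Step 2: p0@(2,4) p1@(0,2) p2@(0,3) p3@(1,3) -> at (0,1): 0 [-], cum=0
Step 3: p0@(1,4) p1@(0,1) p2@(0,2) p3@(0,3) -> at (0,1): 1 [p1], cum=1
Step 4: p0@(0,4) p1@ESC p2@(0,1) p3@(0,2) -> at (0,1): 1 [p2], cum=2
Step 5: p0@(0,3) p1@ESC p2@ESC p3@(0,1) -> at (0,1): 1 [p3], cum=3
Step 6: p0@(0,2) p1@ESC p2@ESC p3@ESC -> at (0,1): 0 [-], cum=3
Step 7: p0@(0,1) p1@ESC p2@ESC p3@ESC -> at (0,1): 1 [p0], cum=4
Step 8: p0@ESC p1@ESC p2@ESC p3@ESC -> at (0,1): 0 [-], cum=4
Total visits = 4

Answer: 4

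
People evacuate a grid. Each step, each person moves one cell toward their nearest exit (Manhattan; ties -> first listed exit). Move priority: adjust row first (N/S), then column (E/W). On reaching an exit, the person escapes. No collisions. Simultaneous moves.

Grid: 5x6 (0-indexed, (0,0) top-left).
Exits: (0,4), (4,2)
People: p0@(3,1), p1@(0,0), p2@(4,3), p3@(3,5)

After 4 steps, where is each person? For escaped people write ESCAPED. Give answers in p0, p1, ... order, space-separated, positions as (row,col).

Step 1: p0:(3,1)->(4,1) | p1:(0,0)->(0,1) | p2:(4,3)->(4,2)->EXIT | p3:(3,5)->(2,5)
Step 2: p0:(4,1)->(4,2)->EXIT | p1:(0,1)->(0,2) | p2:escaped | p3:(2,5)->(1,5)
Step 3: p0:escaped | p1:(0,2)->(0,3) | p2:escaped | p3:(1,5)->(0,5)
Step 4: p0:escaped | p1:(0,3)->(0,4)->EXIT | p2:escaped | p3:(0,5)->(0,4)->EXIT

ESCAPED ESCAPED ESCAPED ESCAPED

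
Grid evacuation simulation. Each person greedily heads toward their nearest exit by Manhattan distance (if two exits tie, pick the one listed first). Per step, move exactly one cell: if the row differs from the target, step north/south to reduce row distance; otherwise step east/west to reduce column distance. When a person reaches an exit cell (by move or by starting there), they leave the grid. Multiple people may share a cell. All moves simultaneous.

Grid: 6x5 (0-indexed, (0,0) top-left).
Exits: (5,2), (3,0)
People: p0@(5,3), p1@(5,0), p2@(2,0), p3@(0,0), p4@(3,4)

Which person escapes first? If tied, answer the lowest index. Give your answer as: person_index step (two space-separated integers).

Step 1: p0:(5,3)->(5,2)->EXIT | p1:(5,0)->(5,1) | p2:(2,0)->(3,0)->EXIT | p3:(0,0)->(1,0) | p4:(3,4)->(4,4)
Step 2: p0:escaped | p1:(5,1)->(5,2)->EXIT | p2:escaped | p3:(1,0)->(2,0) | p4:(4,4)->(5,4)
Step 3: p0:escaped | p1:escaped | p2:escaped | p3:(2,0)->(3,0)->EXIT | p4:(5,4)->(5,3)
Step 4: p0:escaped | p1:escaped | p2:escaped | p3:escaped | p4:(5,3)->(5,2)->EXIT
Exit steps: [1, 2, 1, 3, 4]
First to escape: p0 at step 1

Answer: 0 1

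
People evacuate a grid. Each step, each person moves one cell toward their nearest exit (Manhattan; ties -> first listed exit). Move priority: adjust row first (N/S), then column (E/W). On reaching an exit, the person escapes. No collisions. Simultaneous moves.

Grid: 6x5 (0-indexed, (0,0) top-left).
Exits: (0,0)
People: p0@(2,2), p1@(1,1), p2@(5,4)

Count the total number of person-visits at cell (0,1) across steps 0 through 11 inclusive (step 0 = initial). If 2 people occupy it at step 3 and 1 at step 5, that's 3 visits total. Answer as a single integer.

Answer: 3

Derivation:
Step 0: p0@(2,2) p1@(1,1) p2@(5,4) -> at (0,1): 0 [-], cum=0
Step 1: p0@(1,2) p1@(0,1) p2@(4,4) -> at (0,1): 1 [p1], cum=1
Step 2: p0@(0,2) p1@ESC p2@(3,4) -> at (0,1): 0 [-], cum=1
Step 3: p0@(0,1) p1@ESC p2@(2,4) -> at (0,1): 1 [p0], cum=2
Step 4: p0@ESC p1@ESC p2@(1,4) -> at (0,1): 0 [-], cum=2
Step 5: p0@ESC p1@ESC p2@(0,4) -> at (0,1): 0 [-], cum=2
Step 6: p0@ESC p1@ESC p2@(0,3) -> at (0,1): 0 [-], cum=2
Step 7: p0@ESC p1@ESC p2@(0,2) -> at (0,1): 0 [-], cum=2
Step 8: p0@ESC p1@ESC p2@(0,1) -> at (0,1): 1 [p2], cum=3
Step 9: p0@ESC p1@ESC p2@ESC -> at (0,1): 0 [-], cum=3
Total visits = 3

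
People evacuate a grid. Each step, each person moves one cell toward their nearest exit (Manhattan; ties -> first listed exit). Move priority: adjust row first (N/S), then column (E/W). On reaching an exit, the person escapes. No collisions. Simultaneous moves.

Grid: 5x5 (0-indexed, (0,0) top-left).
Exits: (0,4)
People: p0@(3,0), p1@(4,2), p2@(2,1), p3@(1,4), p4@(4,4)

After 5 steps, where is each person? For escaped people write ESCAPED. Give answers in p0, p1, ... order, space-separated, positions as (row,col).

Step 1: p0:(3,0)->(2,0) | p1:(4,2)->(3,2) | p2:(2,1)->(1,1) | p3:(1,4)->(0,4)->EXIT | p4:(4,4)->(3,4)
Step 2: p0:(2,0)->(1,0) | p1:(3,2)->(2,2) | p2:(1,1)->(0,1) | p3:escaped | p4:(3,4)->(2,4)
Step 3: p0:(1,0)->(0,0) | p1:(2,2)->(1,2) | p2:(0,1)->(0,2) | p3:escaped | p4:(2,4)->(1,4)
Step 4: p0:(0,0)->(0,1) | p1:(1,2)->(0,2) | p2:(0,2)->(0,3) | p3:escaped | p4:(1,4)->(0,4)->EXIT
Step 5: p0:(0,1)->(0,2) | p1:(0,2)->(0,3) | p2:(0,3)->(0,4)->EXIT | p3:escaped | p4:escaped

(0,2) (0,3) ESCAPED ESCAPED ESCAPED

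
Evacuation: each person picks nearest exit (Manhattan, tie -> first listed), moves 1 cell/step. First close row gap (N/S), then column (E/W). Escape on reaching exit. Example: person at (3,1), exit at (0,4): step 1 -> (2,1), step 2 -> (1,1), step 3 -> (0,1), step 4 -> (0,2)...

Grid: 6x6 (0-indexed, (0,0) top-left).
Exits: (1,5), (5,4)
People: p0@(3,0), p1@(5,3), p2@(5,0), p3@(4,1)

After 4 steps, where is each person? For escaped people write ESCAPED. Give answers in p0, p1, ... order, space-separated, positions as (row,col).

Step 1: p0:(3,0)->(4,0) | p1:(5,3)->(5,4)->EXIT | p2:(5,0)->(5,1) | p3:(4,1)->(5,1)
Step 2: p0:(4,0)->(5,0) | p1:escaped | p2:(5,1)->(5,2) | p3:(5,1)->(5,2)
Step 3: p0:(5,0)->(5,1) | p1:escaped | p2:(5,2)->(5,3) | p3:(5,2)->(5,3)
Step 4: p0:(5,1)->(5,2) | p1:escaped | p2:(5,3)->(5,4)->EXIT | p3:(5,3)->(5,4)->EXIT

(5,2) ESCAPED ESCAPED ESCAPED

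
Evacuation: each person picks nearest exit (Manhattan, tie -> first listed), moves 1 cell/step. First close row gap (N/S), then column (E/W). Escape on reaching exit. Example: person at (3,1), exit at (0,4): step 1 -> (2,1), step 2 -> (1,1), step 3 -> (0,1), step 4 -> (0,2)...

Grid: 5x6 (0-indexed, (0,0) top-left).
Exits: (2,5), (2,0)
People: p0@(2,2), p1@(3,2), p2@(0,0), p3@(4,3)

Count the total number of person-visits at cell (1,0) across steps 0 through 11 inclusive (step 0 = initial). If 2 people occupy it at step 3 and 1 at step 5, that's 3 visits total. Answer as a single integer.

Step 0: p0@(2,2) p1@(3,2) p2@(0,0) p3@(4,3) -> at (1,0): 0 [-], cum=0
Step 1: p0@(2,1) p1@(2,2) p2@(1,0) p3@(3,3) -> at (1,0): 1 [p2], cum=1
Step 2: p0@ESC p1@(2,1) p2@ESC p3@(2,3) -> at (1,0): 0 [-], cum=1
Step 3: p0@ESC p1@ESC p2@ESC p3@(2,4) -> at (1,0): 0 [-], cum=1
Step 4: p0@ESC p1@ESC p2@ESC p3@ESC -> at (1,0): 0 [-], cum=1
Total visits = 1

Answer: 1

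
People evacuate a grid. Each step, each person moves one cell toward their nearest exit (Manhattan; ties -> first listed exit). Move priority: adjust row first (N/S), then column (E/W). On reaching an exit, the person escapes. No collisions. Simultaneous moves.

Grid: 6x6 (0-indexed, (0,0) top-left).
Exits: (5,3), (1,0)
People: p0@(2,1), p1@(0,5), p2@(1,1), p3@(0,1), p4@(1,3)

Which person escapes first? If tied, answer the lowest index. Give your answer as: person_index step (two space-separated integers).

Answer: 2 1

Derivation:
Step 1: p0:(2,1)->(1,1) | p1:(0,5)->(1,5) | p2:(1,1)->(1,0)->EXIT | p3:(0,1)->(1,1) | p4:(1,3)->(1,2)
Step 2: p0:(1,1)->(1,0)->EXIT | p1:(1,5)->(1,4) | p2:escaped | p3:(1,1)->(1,0)->EXIT | p4:(1,2)->(1,1)
Step 3: p0:escaped | p1:(1,4)->(1,3) | p2:escaped | p3:escaped | p4:(1,1)->(1,0)->EXIT
Step 4: p0:escaped | p1:(1,3)->(1,2) | p2:escaped | p3:escaped | p4:escaped
Step 5: p0:escaped | p1:(1,2)->(1,1) | p2:escaped | p3:escaped | p4:escaped
Step 6: p0:escaped | p1:(1,1)->(1,0)->EXIT | p2:escaped | p3:escaped | p4:escaped
Exit steps: [2, 6, 1, 2, 3]
First to escape: p2 at step 1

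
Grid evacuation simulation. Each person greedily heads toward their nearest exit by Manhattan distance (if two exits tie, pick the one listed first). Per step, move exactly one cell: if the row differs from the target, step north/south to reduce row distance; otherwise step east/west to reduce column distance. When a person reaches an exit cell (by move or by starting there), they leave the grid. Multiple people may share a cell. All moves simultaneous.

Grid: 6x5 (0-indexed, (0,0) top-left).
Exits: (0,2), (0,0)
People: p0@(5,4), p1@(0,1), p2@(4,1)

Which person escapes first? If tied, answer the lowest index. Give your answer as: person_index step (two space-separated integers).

Answer: 1 1

Derivation:
Step 1: p0:(5,4)->(4,4) | p1:(0,1)->(0,2)->EXIT | p2:(4,1)->(3,1)
Step 2: p0:(4,4)->(3,4) | p1:escaped | p2:(3,1)->(2,1)
Step 3: p0:(3,4)->(2,4) | p1:escaped | p2:(2,1)->(1,1)
Step 4: p0:(2,4)->(1,4) | p1:escaped | p2:(1,1)->(0,1)
Step 5: p0:(1,4)->(0,4) | p1:escaped | p2:(0,1)->(0,2)->EXIT
Step 6: p0:(0,4)->(0,3) | p1:escaped | p2:escaped
Step 7: p0:(0,3)->(0,2)->EXIT | p1:escaped | p2:escaped
Exit steps: [7, 1, 5]
First to escape: p1 at step 1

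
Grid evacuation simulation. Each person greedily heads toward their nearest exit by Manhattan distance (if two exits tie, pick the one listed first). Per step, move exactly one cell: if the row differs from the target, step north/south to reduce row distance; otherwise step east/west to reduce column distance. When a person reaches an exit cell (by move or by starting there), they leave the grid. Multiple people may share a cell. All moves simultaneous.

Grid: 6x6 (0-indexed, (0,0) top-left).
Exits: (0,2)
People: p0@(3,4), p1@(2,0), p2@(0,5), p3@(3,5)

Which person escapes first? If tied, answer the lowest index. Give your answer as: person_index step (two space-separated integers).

Answer: 2 3

Derivation:
Step 1: p0:(3,4)->(2,4) | p1:(2,0)->(1,0) | p2:(0,5)->(0,4) | p3:(3,5)->(2,5)
Step 2: p0:(2,4)->(1,4) | p1:(1,0)->(0,0) | p2:(0,4)->(0,3) | p3:(2,5)->(1,5)
Step 3: p0:(1,4)->(0,4) | p1:(0,0)->(0,1) | p2:(0,3)->(0,2)->EXIT | p3:(1,5)->(0,5)
Step 4: p0:(0,4)->(0,3) | p1:(0,1)->(0,2)->EXIT | p2:escaped | p3:(0,5)->(0,4)
Step 5: p0:(0,3)->(0,2)->EXIT | p1:escaped | p2:escaped | p3:(0,4)->(0,3)
Step 6: p0:escaped | p1:escaped | p2:escaped | p3:(0,3)->(0,2)->EXIT
Exit steps: [5, 4, 3, 6]
First to escape: p2 at step 3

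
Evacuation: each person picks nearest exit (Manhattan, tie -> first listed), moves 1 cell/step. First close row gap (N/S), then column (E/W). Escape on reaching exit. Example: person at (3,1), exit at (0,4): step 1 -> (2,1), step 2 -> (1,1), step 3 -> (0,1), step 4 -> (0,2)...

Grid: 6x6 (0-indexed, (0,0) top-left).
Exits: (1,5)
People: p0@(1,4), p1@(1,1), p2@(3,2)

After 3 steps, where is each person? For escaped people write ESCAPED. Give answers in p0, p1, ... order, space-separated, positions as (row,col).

Step 1: p0:(1,4)->(1,5)->EXIT | p1:(1,1)->(1,2) | p2:(3,2)->(2,2)
Step 2: p0:escaped | p1:(1,2)->(1,3) | p2:(2,2)->(1,2)
Step 3: p0:escaped | p1:(1,3)->(1,4) | p2:(1,2)->(1,3)

ESCAPED (1,4) (1,3)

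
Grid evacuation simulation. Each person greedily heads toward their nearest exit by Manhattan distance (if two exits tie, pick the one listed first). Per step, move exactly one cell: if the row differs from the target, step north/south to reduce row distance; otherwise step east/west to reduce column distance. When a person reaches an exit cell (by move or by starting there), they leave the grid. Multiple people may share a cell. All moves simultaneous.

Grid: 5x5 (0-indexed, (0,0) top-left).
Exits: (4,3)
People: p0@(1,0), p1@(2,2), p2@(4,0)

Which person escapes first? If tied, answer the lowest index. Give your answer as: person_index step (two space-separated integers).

Answer: 1 3

Derivation:
Step 1: p0:(1,0)->(2,0) | p1:(2,2)->(3,2) | p2:(4,0)->(4,1)
Step 2: p0:(2,0)->(3,0) | p1:(3,2)->(4,2) | p2:(4,1)->(4,2)
Step 3: p0:(3,0)->(4,0) | p1:(4,2)->(4,3)->EXIT | p2:(4,2)->(4,3)->EXIT
Step 4: p0:(4,0)->(4,1) | p1:escaped | p2:escaped
Step 5: p0:(4,1)->(4,2) | p1:escaped | p2:escaped
Step 6: p0:(4,2)->(4,3)->EXIT | p1:escaped | p2:escaped
Exit steps: [6, 3, 3]
First to escape: p1 at step 3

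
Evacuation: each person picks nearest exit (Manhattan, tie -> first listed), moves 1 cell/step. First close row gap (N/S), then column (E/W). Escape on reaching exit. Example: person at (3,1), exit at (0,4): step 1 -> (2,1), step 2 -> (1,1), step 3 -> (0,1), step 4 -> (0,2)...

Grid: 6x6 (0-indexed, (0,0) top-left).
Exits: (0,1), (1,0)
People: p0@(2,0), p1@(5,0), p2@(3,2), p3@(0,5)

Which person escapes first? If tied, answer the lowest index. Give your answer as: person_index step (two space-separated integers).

Step 1: p0:(2,0)->(1,0)->EXIT | p1:(5,0)->(4,0) | p2:(3,2)->(2,2) | p3:(0,5)->(0,4)
Step 2: p0:escaped | p1:(4,0)->(3,0) | p2:(2,2)->(1,2) | p3:(0,4)->(0,3)
Step 3: p0:escaped | p1:(3,0)->(2,0) | p2:(1,2)->(0,2) | p3:(0,3)->(0,2)
Step 4: p0:escaped | p1:(2,0)->(1,0)->EXIT | p2:(0,2)->(0,1)->EXIT | p3:(0,2)->(0,1)->EXIT
Exit steps: [1, 4, 4, 4]
First to escape: p0 at step 1

Answer: 0 1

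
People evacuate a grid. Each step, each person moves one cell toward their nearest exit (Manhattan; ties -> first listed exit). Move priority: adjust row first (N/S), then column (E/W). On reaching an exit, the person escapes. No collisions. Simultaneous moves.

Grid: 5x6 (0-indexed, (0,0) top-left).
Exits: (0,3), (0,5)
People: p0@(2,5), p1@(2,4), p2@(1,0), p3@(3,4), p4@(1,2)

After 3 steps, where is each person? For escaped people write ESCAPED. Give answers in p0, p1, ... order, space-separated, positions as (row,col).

Step 1: p0:(2,5)->(1,5) | p1:(2,4)->(1,4) | p2:(1,0)->(0,0) | p3:(3,4)->(2,4) | p4:(1,2)->(0,2)
Step 2: p0:(1,5)->(0,5)->EXIT | p1:(1,4)->(0,4) | p2:(0,0)->(0,1) | p3:(2,4)->(1,4) | p4:(0,2)->(0,3)->EXIT
Step 3: p0:escaped | p1:(0,4)->(0,3)->EXIT | p2:(0,1)->(0,2) | p3:(1,4)->(0,4) | p4:escaped

ESCAPED ESCAPED (0,2) (0,4) ESCAPED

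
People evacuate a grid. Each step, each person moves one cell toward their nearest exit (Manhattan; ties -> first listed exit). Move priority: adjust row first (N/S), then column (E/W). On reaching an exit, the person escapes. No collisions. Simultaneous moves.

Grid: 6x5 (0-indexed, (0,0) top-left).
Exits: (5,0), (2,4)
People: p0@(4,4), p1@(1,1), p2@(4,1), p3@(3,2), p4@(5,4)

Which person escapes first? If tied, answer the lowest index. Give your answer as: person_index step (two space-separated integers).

Answer: 0 2

Derivation:
Step 1: p0:(4,4)->(3,4) | p1:(1,1)->(2,1) | p2:(4,1)->(5,1) | p3:(3,2)->(2,2) | p4:(5,4)->(4,4)
Step 2: p0:(3,4)->(2,4)->EXIT | p1:(2,1)->(2,2) | p2:(5,1)->(5,0)->EXIT | p3:(2,2)->(2,3) | p4:(4,4)->(3,4)
Step 3: p0:escaped | p1:(2,2)->(2,3) | p2:escaped | p3:(2,3)->(2,4)->EXIT | p4:(3,4)->(2,4)->EXIT
Step 4: p0:escaped | p1:(2,3)->(2,4)->EXIT | p2:escaped | p3:escaped | p4:escaped
Exit steps: [2, 4, 2, 3, 3]
First to escape: p0 at step 2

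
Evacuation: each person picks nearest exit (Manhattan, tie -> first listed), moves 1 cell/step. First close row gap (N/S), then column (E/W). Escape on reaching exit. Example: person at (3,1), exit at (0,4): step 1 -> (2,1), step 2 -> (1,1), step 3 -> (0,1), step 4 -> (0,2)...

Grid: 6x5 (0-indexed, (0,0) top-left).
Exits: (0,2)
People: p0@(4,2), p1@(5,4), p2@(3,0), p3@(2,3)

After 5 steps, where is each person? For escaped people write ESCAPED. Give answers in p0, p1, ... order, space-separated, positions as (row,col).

Step 1: p0:(4,2)->(3,2) | p1:(5,4)->(4,4) | p2:(3,0)->(2,0) | p3:(2,3)->(1,3)
Step 2: p0:(3,2)->(2,2) | p1:(4,4)->(3,4) | p2:(2,0)->(1,0) | p3:(1,3)->(0,3)
Step 3: p0:(2,2)->(1,2) | p1:(3,4)->(2,4) | p2:(1,0)->(0,0) | p3:(0,3)->(0,2)->EXIT
Step 4: p0:(1,2)->(0,2)->EXIT | p1:(2,4)->(1,4) | p2:(0,0)->(0,1) | p3:escaped
Step 5: p0:escaped | p1:(1,4)->(0,4) | p2:(0,1)->(0,2)->EXIT | p3:escaped

ESCAPED (0,4) ESCAPED ESCAPED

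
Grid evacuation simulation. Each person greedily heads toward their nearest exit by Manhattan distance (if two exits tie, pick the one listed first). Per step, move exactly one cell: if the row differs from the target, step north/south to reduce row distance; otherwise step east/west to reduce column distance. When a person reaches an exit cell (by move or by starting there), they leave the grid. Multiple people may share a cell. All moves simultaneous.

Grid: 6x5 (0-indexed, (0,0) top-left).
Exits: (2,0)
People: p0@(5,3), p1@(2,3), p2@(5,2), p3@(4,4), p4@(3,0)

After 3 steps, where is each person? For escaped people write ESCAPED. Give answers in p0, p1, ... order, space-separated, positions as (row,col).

Step 1: p0:(5,3)->(4,3) | p1:(2,3)->(2,2) | p2:(5,2)->(4,2) | p3:(4,4)->(3,4) | p4:(3,0)->(2,0)->EXIT
Step 2: p0:(4,3)->(3,3) | p1:(2,2)->(2,1) | p2:(4,2)->(3,2) | p3:(3,4)->(2,4) | p4:escaped
Step 3: p0:(3,3)->(2,3) | p1:(2,1)->(2,0)->EXIT | p2:(3,2)->(2,2) | p3:(2,4)->(2,3) | p4:escaped

(2,3) ESCAPED (2,2) (2,3) ESCAPED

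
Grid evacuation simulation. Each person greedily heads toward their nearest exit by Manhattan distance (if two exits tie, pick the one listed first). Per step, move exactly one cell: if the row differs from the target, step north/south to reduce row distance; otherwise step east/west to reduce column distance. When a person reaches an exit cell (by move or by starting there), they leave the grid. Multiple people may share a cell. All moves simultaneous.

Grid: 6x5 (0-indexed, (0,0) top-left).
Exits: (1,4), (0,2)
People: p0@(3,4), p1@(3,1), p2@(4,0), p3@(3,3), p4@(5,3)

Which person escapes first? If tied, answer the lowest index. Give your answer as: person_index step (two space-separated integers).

Answer: 0 2

Derivation:
Step 1: p0:(3,4)->(2,4) | p1:(3,1)->(2,1) | p2:(4,0)->(3,0) | p3:(3,3)->(2,3) | p4:(5,3)->(4,3)
Step 2: p0:(2,4)->(1,4)->EXIT | p1:(2,1)->(1,1) | p2:(3,0)->(2,0) | p3:(2,3)->(1,3) | p4:(4,3)->(3,3)
Step 3: p0:escaped | p1:(1,1)->(0,1) | p2:(2,0)->(1,0) | p3:(1,3)->(1,4)->EXIT | p4:(3,3)->(2,3)
Step 4: p0:escaped | p1:(0,1)->(0,2)->EXIT | p2:(1,0)->(0,0) | p3:escaped | p4:(2,3)->(1,3)
Step 5: p0:escaped | p1:escaped | p2:(0,0)->(0,1) | p3:escaped | p4:(1,3)->(1,4)->EXIT
Step 6: p0:escaped | p1:escaped | p2:(0,1)->(0,2)->EXIT | p3:escaped | p4:escaped
Exit steps: [2, 4, 6, 3, 5]
First to escape: p0 at step 2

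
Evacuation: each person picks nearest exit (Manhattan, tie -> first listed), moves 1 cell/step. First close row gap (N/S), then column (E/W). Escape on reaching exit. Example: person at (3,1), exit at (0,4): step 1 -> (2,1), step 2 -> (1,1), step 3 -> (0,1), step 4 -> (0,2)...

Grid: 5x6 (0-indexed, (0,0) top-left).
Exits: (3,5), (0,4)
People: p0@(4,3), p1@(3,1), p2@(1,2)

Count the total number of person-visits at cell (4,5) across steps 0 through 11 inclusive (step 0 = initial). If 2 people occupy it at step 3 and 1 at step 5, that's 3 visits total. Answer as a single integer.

Answer: 0

Derivation:
Step 0: p0@(4,3) p1@(3,1) p2@(1,2) -> at (4,5): 0 [-], cum=0
Step 1: p0@(3,3) p1@(3,2) p2@(0,2) -> at (4,5): 0 [-], cum=0
Step 2: p0@(3,4) p1@(3,3) p2@(0,3) -> at (4,5): 0 [-], cum=0
Step 3: p0@ESC p1@(3,4) p2@ESC -> at (4,5): 0 [-], cum=0
Step 4: p0@ESC p1@ESC p2@ESC -> at (4,5): 0 [-], cum=0
Total visits = 0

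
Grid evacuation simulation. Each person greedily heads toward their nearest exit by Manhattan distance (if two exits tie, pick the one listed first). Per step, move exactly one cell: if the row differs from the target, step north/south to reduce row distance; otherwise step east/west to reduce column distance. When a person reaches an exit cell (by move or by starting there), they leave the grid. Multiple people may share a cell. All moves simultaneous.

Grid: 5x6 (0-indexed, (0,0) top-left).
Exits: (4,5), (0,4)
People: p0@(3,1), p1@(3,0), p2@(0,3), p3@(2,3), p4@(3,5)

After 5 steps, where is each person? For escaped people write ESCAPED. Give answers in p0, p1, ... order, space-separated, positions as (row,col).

Step 1: p0:(3,1)->(4,1) | p1:(3,0)->(4,0) | p2:(0,3)->(0,4)->EXIT | p3:(2,3)->(1,3) | p4:(3,5)->(4,5)->EXIT
Step 2: p0:(4,1)->(4,2) | p1:(4,0)->(4,1) | p2:escaped | p3:(1,3)->(0,3) | p4:escaped
Step 3: p0:(4,2)->(4,3) | p1:(4,1)->(4,2) | p2:escaped | p3:(0,3)->(0,4)->EXIT | p4:escaped
Step 4: p0:(4,3)->(4,4) | p1:(4,2)->(4,3) | p2:escaped | p3:escaped | p4:escaped
Step 5: p0:(4,4)->(4,5)->EXIT | p1:(4,3)->(4,4) | p2:escaped | p3:escaped | p4:escaped

ESCAPED (4,4) ESCAPED ESCAPED ESCAPED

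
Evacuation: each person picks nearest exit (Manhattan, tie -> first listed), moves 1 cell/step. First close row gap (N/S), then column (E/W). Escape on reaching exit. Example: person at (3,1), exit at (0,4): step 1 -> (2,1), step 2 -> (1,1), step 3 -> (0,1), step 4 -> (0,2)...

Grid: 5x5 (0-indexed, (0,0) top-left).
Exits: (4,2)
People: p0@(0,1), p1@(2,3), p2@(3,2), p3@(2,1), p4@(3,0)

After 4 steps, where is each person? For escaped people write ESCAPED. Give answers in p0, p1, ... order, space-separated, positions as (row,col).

Step 1: p0:(0,1)->(1,1) | p1:(2,3)->(3,3) | p2:(3,2)->(4,2)->EXIT | p3:(2,1)->(3,1) | p4:(3,0)->(4,0)
Step 2: p0:(1,1)->(2,1) | p1:(3,3)->(4,3) | p2:escaped | p3:(3,1)->(4,1) | p4:(4,0)->(4,1)
Step 3: p0:(2,1)->(3,1) | p1:(4,3)->(4,2)->EXIT | p2:escaped | p3:(4,1)->(4,2)->EXIT | p4:(4,1)->(4,2)->EXIT
Step 4: p0:(3,1)->(4,1) | p1:escaped | p2:escaped | p3:escaped | p4:escaped

(4,1) ESCAPED ESCAPED ESCAPED ESCAPED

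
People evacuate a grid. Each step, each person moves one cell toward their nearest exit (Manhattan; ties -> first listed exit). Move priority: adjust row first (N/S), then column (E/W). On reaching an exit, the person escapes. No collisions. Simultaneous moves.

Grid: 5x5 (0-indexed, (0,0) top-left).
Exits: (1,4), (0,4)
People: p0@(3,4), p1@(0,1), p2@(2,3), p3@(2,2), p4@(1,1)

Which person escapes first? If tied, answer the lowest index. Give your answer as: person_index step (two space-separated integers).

Step 1: p0:(3,4)->(2,4) | p1:(0,1)->(0,2) | p2:(2,3)->(1,3) | p3:(2,2)->(1,2) | p4:(1,1)->(1,2)
Step 2: p0:(2,4)->(1,4)->EXIT | p1:(0,2)->(0,3) | p2:(1,3)->(1,4)->EXIT | p3:(1,2)->(1,3) | p4:(1,2)->(1,3)
Step 3: p0:escaped | p1:(0,3)->(0,4)->EXIT | p2:escaped | p3:(1,3)->(1,4)->EXIT | p4:(1,3)->(1,4)->EXIT
Exit steps: [2, 3, 2, 3, 3]
First to escape: p0 at step 2

Answer: 0 2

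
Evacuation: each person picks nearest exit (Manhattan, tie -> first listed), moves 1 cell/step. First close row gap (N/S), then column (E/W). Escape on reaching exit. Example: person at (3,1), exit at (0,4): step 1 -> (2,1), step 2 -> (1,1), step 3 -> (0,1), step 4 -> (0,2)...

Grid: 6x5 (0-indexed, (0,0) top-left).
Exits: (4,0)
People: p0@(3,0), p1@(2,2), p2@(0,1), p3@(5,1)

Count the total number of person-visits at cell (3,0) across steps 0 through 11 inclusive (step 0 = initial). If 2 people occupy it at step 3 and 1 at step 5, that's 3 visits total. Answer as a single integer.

Step 0: p0@(3,0) p1@(2,2) p2@(0,1) p3@(5,1) -> at (3,0): 1 [p0], cum=1
Step 1: p0@ESC p1@(3,2) p2@(1,1) p3@(4,1) -> at (3,0): 0 [-], cum=1
Step 2: p0@ESC p1@(4,2) p2@(2,1) p3@ESC -> at (3,0): 0 [-], cum=1
Step 3: p0@ESC p1@(4,1) p2@(3,1) p3@ESC -> at (3,0): 0 [-], cum=1
Step 4: p0@ESC p1@ESC p2@(4,1) p3@ESC -> at (3,0): 0 [-], cum=1
Step 5: p0@ESC p1@ESC p2@ESC p3@ESC -> at (3,0): 0 [-], cum=1
Total visits = 1

Answer: 1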